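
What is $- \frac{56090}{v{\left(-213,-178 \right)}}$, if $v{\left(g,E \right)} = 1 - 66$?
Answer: $\frac{11218}{13} \approx 862.92$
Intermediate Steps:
$v{\left(g,E \right)} = -65$ ($v{\left(g,E \right)} = 1 - 66 = -65$)
$- \frac{56090}{v{\left(-213,-178 \right)}} = - \frac{56090}{-65} = \left(-56090\right) \left(- \frac{1}{65}\right) = \frac{11218}{13}$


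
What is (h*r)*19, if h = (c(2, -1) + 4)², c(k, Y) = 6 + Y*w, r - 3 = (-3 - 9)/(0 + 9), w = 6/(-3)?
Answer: 4560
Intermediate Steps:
w = -2 (w = 6*(-⅓) = -2)
r = 5/3 (r = 3 + (-3 - 9)/(0 + 9) = 3 - 12/9 = 3 - 12*⅑ = 3 - 4/3 = 5/3 ≈ 1.6667)
c(k, Y) = 6 - 2*Y (c(k, Y) = 6 + Y*(-2) = 6 - 2*Y)
h = 144 (h = ((6 - 2*(-1)) + 4)² = ((6 + 2) + 4)² = (8 + 4)² = 12² = 144)
(h*r)*19 = (144*(5/3))*19 = 240*19 = 4560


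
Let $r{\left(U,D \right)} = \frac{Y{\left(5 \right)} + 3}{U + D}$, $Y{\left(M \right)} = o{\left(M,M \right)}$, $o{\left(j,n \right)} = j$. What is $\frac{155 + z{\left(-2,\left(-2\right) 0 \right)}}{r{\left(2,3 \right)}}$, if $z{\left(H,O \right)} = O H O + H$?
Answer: $\frac{765}{8} \approx 95.625$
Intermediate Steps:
$Y{\left(M \right)} = M$
$r{\left(U,D \right)} = \frac{8}{D + U}$ ($r{\left(U,D \right)} = \frac{5 + 3}{U + D} = \frac{8}{D + U}$)
$z{\left(H,O \right)} = H + H O^{2}$ ($z{\left(H,O \right)} = H O O + H = H O^{2} + H = H + H O^{2}$)
$\frac{155 + z{\left(-2,\left(-2\right) 0 \right)}}{r{\left(2,3 \right)}} = \frac{155 - 2 \left(1 + \left(\left(-2\right) 0\right)^{2}\right)}{8 \frac{1}{3 + 2}} = \frac{155 - 2 \left(1 + 0^{2}\right)}{8 \cdot \frac{1}{5}} = \frac{155 - 2 \left(1 + 0\right)}{8 \cdot \frac{1}{5}} = \frac{155 - 2}{\frac{8}{5}} = \left(155 - 2\right) \frac{5}{8} = 153 \cdot \frac{5}{8} = \frac{765}{8}$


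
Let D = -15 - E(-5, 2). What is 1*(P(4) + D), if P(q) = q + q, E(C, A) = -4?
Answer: -3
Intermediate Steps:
P(q) = 2*q
D = -11 (D = -15 - 1*(-4) = -15 + 4 = -11)
1*(P(4) + D) = 1*(2*4 - 11) = 1*(8 - 11) = 1*(-3) = -3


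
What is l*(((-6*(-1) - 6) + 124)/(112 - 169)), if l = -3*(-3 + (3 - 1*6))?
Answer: -744/19 ≈ -39.158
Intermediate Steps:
l = 18 (l = -3*(-3 + (3 - 6)) = -3*(-3 - 3) = -3*(-6) = 18)
l*(((-6*(-1) - 6) + 124)/(112 - 169)) = 18*(((-6*(-1) - 6) + 124)/(112 - 169)) = 18*(((6 - 6) + 124)/(-57)) = 18*((0 + 124)*(-1/57)) = 18*(124*(-1/57)) = 18*(-124/57) = -744/19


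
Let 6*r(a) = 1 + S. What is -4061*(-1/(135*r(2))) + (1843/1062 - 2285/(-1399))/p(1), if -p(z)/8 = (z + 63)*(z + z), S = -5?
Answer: -114422934053/2535659520 ≈ -45.125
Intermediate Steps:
r(a) = -2/3 (r(a) = (1 - 5)/6 = (1/6)*(-4) = -2/3)
p(z) = -16*z*(63 + z) (p(z) = -8*(z + 63)*(z + z) = -8*(63 + z)*2*z = -16*z*(63 + z))
-4061*(-1/(135*r(2))) + (1843/1062 - 2285/(-1399))/p(1) = -4061/((-2/3*(-135))) + (1843/1062 - 2285/(-1399))/((-16*1*(63 + 1))) = -4061/90 + (1843*(1/1062) - 2285*(-1/1399))/((-16*1*64)) = -4061*1/90 + (1843/1062 + 2285/1399)/(-1024) = -4061/90 + (5005027/1485738)*(-1/1024) = -4061/90 - 5005027/1521395712 = -114422934053/2535659520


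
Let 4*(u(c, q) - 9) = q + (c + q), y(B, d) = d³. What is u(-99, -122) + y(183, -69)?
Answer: -1314343/4 ≈ -3.2859e+5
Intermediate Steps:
u(c, q) = 9 + q/2 + c/4 (u(c, q) = 9 + (q + (c + q))/4 = 9 + (c + 2*q)/4 = 9 + (q/2 + c/4) = 9 + q/2 + c/4)
u(-99, -122) + y(183, -69) = (9 + (½)*(-122) + (¼)*(-99)) + (-69)³ = (9 - 61 - 99/4) - 328509 = -307/4 - 328509 = -1314343/4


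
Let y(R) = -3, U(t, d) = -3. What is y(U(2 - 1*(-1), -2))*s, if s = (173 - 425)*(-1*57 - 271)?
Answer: -247968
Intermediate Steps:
s = 82656 (s = -252*(-57 - 271) = -252*(-328) = 82656)
y(U(2 - 1*(-1), -2))*s = -3*82656 = -247968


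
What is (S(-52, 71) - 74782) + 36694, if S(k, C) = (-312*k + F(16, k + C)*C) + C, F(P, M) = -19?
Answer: -23142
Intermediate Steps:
S(k, C) = -312*k - 18*C (S(k, C) = (-312*k - 19*C) + C = -312*k - 18*C)
(S(-52, 71) - 74782) + 36694 = ((-312*(-52) - 18*71) - 74782) + 36694 = ((16224 - 1278) - 74782) + 36694 = (14946 - 74782) + 36694 = -59836 + 36694 = -23142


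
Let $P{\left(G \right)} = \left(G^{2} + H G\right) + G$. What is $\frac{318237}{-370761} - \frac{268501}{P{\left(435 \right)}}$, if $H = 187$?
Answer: $- \frac{61931172482}{33492694935} \approx -1.8491$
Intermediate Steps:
$P{\left(G \right)} = G^{2} + 188 G$ ($P{\left(G \right)} = \left(G^{2} + 187 G\right) + G = G^{2} + 188 G$)
$\frac{318237}{-370761} - \frac{268501}{P{\left(435 \right)}} = \frac{318237}{-370761} - \frac{268501}{435 \left(188 + 435\right)} = 318237 \left(- \frac{1}{370761}\right) - \frac{268501}{435 \cdot 623} = - \frac{106079}{123587} - \frac{268501}{271005} = - \frac{61931172482}{33492694935}$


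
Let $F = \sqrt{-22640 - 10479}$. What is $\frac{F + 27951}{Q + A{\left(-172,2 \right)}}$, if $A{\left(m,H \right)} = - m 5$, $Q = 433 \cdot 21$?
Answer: $\frac{27951}{9953} + \frac{i \sqrt{33119}}{9953} \approx 2.8083 + 0.018285 i$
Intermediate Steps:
$Q = 9093$
$A{\left(m,H \right)} = - 5 m$
$F = i \sqrt{33119}$ ($F = \sqrt{-33119} = i \sqrt{33119} \approx 181.99 i$)
$\frac{F + 27951}{Q + A{\left(-172,2 \right)}} = \frac{i \sqrt{33119} + 27951}{9093 - -860} = \frac{27951 + i \sqrt{33119}}{9093 + 860} = \frac{27951 + i \sqrt{33119}}{9953} = \left(27951 + i \sqrt{33119}\right) \frac{1}{9953} = \frac{27951}{9953} + \frac{i \sqrt{33119}}{9953}$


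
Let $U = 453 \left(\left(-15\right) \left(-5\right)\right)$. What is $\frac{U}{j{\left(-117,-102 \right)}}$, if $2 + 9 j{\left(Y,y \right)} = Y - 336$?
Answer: $- \frac{61155}{91} \approx -672.03$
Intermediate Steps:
$j{\left(Y,y \right)} = - \frac{338}{9} + \frac{Y}{9}$ ($j{\left(Y,y \right)} = - \frac{2}{9} + \frac{Y - 336}{9} = - \frac{2}{9} + \frac{-336 + Y}{9} = - \frac{2}{9} + \left(- \frac{112}{3} + \frac{Y}{9}\right) = - \frac{338}{9} + \frac{Y}{9}$)
$U = 33975$ ($U = 453 \cdot 75 = 33975$)
$\frac{U}{j{\left(-117,-102 \right)}} = \frac{33975}{- \frac{338}{9} + \frac{1}{9} \left(-117\right)} = \frac{33975}{- \frac{338}{9} - 13} = \frac{33975}{- \frac{455}{9}} = 33975 \left(- \frac{9}{455}\right) = - \frac{61155}{91}$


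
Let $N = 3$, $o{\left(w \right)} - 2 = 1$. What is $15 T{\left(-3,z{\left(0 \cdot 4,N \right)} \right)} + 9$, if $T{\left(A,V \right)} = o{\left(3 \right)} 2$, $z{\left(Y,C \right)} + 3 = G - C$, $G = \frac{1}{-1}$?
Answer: $99$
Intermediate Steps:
$o{\left(w \right)} = 3$ ($o{\left(w \right)} = 2 + 1 = 3$)
$G = -1$
$z{\left(Y,C \right)} = -4 - C$ ($z{\left(Y,C \right)} = -3 - \left(1 + C\right) = -4 - C$)
$T{\left(A,V \right)} = 6$ ($T{\left(A,V \right)} = 3 \cdot 2 = 6$)
$15 T{\left(-3,z{\left(0 \cdot 4,N \right)} \right)} + 9 = 15 \cdot 6 + 9 = 90 + 9 = 99$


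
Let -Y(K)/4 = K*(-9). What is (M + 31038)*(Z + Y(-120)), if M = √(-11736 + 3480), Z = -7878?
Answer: -378601524 - 97584*I*√129 ≈ -3.786e+8 - 1.1083e+6*I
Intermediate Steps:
Y(K) = 36*K (Y(K) = -4*K*(-9) = -(-36)*K = 36*K)
M = 8*I*√129 (M = √(-8256) = 8*I*√129 ≈ 90.863*I)
(M + 31038)*(Z + Y(-120)) = (8*I*√129 + 31038)*(-7878 + 36*(-120)) = (31038 + 8*I*√129)*(-7878 - 4320) = (31038 + 8*I*√129)*(-12198) = -378601524 - 97584*I*√129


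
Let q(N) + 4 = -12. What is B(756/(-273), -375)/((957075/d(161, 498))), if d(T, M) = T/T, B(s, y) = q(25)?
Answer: -16/957075 ≈ -1.6718e-5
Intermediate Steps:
q(N) = -16 (q(N) = -4 - 12 = -16)
B(s, y) = -16
d(T, M) = 1
B(756/(-273), -375)/((957075/d(161, 498))) = -16/(957075/1) = -16/(957075*1) = -16/957075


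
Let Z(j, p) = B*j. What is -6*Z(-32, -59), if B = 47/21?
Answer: 3008/7 ≈ 429.71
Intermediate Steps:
B = 47/21 (B = 47*(1/21) = 47/21 ≈ 2.2381)
Z(j, p) = 47*j/21
-6*Z(-32, -59) = -94*(-32)/7 = -6*(-1504/21) = 3008/7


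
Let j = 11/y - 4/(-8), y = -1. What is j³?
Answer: -9261/8 ≈ -1157.6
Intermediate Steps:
j = -21/2 (j = 11/(-1) - 4/(-8) = 11*(-1) - 4*(-⅛) = -11 + ½ = -21/2 ≈ -10.500)
j³ = (-21/2)³ = -9261/8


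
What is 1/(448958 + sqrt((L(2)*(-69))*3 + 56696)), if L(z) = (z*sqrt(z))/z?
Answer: 1/(448958 + sqrt(56696 - 207*sqrt(2))) ≈ 2.2262e-6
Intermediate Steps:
L(z) = sqrt(z) (L(z) = z**(3/2)/z = sqrt(z))
1/(448958 + sqrt((L(2)*(-69))*3 + 56696)) = 1/(448958 + sqrt((sqrt(2)*(-69))*3 + 56696)) = 1/(448958 + sqrt(-69*sqrt(2)*3 + 56696)) = 1/(448958 + sqrt(-207*sqrt(2) + 56696)) = 1/(448958 + sqrt(56696 - 207*sqrt(2)))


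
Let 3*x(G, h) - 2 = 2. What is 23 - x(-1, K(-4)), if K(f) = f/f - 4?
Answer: 65/3 ≈ 21.667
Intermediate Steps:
K(f) = -3 (K(f) = 1 - 4 = -3)
x(G, h) = 4/3 (x(G, h) = 2/3 + (1/3)*2 = 2/3 + 2/3 = 4/3)
23 - x(-1, K(-4)) = 23 - 1*4/3 = 23 - 4/3 = 65/3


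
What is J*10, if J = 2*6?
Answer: 120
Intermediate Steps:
J = 12
J*10 = 12*10 = 120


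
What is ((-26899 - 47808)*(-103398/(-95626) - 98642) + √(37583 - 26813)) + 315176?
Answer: 352357056788717/47813 + √10770 ≈ 7.3695e+9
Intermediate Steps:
((-26899 - 47808)*(-103398/(-95626) - 98642) + √(37583 - 26813)) + 315176 = (-74707*(-103398*(-1/95626) - 98642) + √10770) + 315176 = (-74707*(51699/47813 - 98642) + √10770) + 315176 = (-74707*(-4716318247/47813) + √10770) + 315176 = (352341987278629/47813 + √10770) + 315176 = 352357056788717/47813 + √10770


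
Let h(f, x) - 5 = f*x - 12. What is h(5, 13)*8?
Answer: 464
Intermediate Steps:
h(f, x) = -7 + f*x (h(f, x) = 5 + (f*x - 12) = 5 + (-12 + f*x) = -7 + f*x)
h(5, 13)*8 = (-7 + 5*13)*8 = (-7 + 65)*8 = 58*8 = 464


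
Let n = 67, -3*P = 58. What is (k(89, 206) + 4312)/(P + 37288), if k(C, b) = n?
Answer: 13137/111806 ≈ 0.11750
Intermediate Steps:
P = -58/3 (P = -⅓*58 = -58/3 ≈ -19.333)
k(C, b) = 67
(k(89, 206) + 4312)/(P + 37288) = (67 + 4312)/(-58/3 + 37288) = 4379/(111806/3) = 4379*(3/111806) = 13137/111806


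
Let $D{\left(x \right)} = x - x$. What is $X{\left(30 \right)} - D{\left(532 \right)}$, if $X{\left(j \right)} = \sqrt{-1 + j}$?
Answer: $\sqrt{29} \approx 5.3852$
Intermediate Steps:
$D{\left(x \right)} = 0$
$X{\left(30 \right)} - D{\left(532 \right)} = \sqrt{-1 + 30} - 0 = \sqrt{29} + 0 = \sqrt{29}$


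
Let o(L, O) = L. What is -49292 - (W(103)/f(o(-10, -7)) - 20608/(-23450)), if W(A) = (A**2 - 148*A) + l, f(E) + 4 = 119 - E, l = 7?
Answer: -412517784/8375 ≈ -49256.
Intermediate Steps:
f(E) = 115 - E (f(E) = -4 + (119 - E) = 115 - E)
W(A) = 7 + A**2 - 148*A (W(A) = (A**2 - 148*A) + 7 = 7 + A**2 - 148*A)
-49292 - (W(103)/f(o(-10, -7)) - 20608/(-23450)) = -49292 - ((7 + 103**2 - 148*103)/(115 - 1*(-10)) - 20608/(-23450)) = -49292 - ((7 + 10609 - 15244)/(115 + 10) - 20608*(-1/23450)) = -49292 - (-4628/125 + 1472/1675) = -49292 - 1*(-302716/8375) = -49292 + 302716/8375 = -412517784/8375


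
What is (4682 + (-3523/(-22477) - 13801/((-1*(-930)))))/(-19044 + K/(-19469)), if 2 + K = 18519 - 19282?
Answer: -146113007924629/596182005561870 ≈ -0.24508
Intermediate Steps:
K = -765 (K = -2 + (18519 - 19282) = -2 - 763 = -765)
(4682 + (-3523/(-22477) - 13801/((-1*(-930)))))/(-19044 + K/(-19469)) = (4682 + (-3523/(-22477) - 13801/((-1*(-930)))))/(-19044 - 765/(-19469)) = (4682 + (-3523*(-1/22477) - 13801/930))/(-19044 - 765*(-1/19469)) = (4682 + (271/1729 - 13801*1/930))/(-19044 + 765/19469) = (4682 + (271/1729 - 13801/930))/(-370766871/19469) = (4682 - 23609899/1607970)*(-19469/370766871) = (7504905641/1607970)*(-19469/370766871) = -146113007924629/596182005561870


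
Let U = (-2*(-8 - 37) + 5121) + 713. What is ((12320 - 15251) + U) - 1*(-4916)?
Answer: 7909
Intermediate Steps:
U = 5924 (U = (-2*(-45) + 5121) + 713 = (90 + 5121) + 713 = 5211 + 713 = 5924)
((12320 - 15251) + U) - 1*(-4916) = ((12320 - 15251) + 5924) - 1*(-4916) = (-2931 + 5924) + 4916 = 2993 + 4916 = 7909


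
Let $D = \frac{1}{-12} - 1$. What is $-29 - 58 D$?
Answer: $\frac{203}{6} \approx 33.833$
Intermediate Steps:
$D = - \frac{13}{12}$ ($D = - \frac{1}{12} - 1 = - \frac{13}{12} \approx -1.0833$)
$-29 - 58 D = -29 - - \frac{377}{6} = -29 + \frac{377}{6} = \frac{203}{6}$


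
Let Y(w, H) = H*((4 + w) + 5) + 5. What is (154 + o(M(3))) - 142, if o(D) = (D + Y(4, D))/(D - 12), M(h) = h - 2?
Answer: 113/11 ≈ 10.273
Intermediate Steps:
M(h) = -2 + h
Y(w, H) = 5 + H*(9 + w) (Y(w, H) = H*(9 + w) + 5 = 5 + H*(9 + w))
o(D) = (5 + 14*D)/(-12 + D) (o(D) = (D + (5 + 9*D + D*4))/(D - 12) = (D + (5 + 9*D + 4*D))/(-12 + D) = (D + (5 + 13*D))/(-12 + D) = (5 + 14*D)/(-12 + D))
(154 + o(M(3))) - 142 = (154 + (5 + 14*(-2 + 3))/(-12 + (-2 + 3))) - 142 = (154 + (5 + 14*1)/(-12 + 1)) - 142 = (154 + (5 + 14)/(-11)) - 142 = (154 - 1/11*19) - 142 = (154 - 19/11) - 142 = 1675/11 - 142 = 113/11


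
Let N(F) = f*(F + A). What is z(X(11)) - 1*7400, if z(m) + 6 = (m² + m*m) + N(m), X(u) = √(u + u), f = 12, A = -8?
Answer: -7458 + 12*√22 ≈ -7401.7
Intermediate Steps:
X(u) = √2*√u (X(u) = √(2*u) = √2*√u)
N(F) = -96 + 12*F (N(F) = 12*(F - 8) = 12*(-8 + F) = -96 + 12*F)
z(m) = -102 + 2*m² + 12*m (z(m) = -6 + ((m² + m*m) + (-96 + 12*m)) = -6 + ((m² + m²) + (-96 + 12*m)) = -6 + (2*m² + (-96 + 12*m)) = -6 + (-96 + 2*m² + 12*m) = -102 + 2*m² + 12*m)
z(X(11)) - 1*7400 = (-102 + 2*(√2*√11)² + 12*(√2*√11)) - 1*7400 = (-102 + 2*(√22)² + 12*√22) - 7400 = (-102 + 2*22 + 12*√22) - 7400 = (-102 + 44 + 12*√22) - 7400 = (-58 + 12*√22) - 7400 = -7458 + 12*√22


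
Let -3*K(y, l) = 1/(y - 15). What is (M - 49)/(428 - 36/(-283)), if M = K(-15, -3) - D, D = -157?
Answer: 2751043/10904400 ≈ 0.25229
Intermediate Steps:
K(y, l) = -1/(3*(-15 + y)) (K(y, l) = -1/(3*(y - 15)) = -1/(3*(-15 + y)))
M = 14131/90 (M = -1/(-45 + 3*(-15)) - 1*(-157) = -1/(-45 - 45) + 157 = -1/(-90) + 157 = -1*(-1/90) + 157 = 1/90 + 157 = 14131/90 ≈ 157.01)
(M - 49)/(428 - 36/(-283)) = (14131/90 - 49)/(428 - 36/(-283)) = 9721/(90*(428 - 36*(-1/283))) = 9721/(90*(428 + 36/283)) = 9721/(90*(121160/283)) = (9721/90)*(283/121160) = 2751043/10904400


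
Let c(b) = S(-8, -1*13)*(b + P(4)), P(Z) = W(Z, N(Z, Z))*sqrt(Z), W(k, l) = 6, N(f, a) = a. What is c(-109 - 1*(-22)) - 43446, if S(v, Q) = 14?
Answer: -44496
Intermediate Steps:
P(Z) = 6*sqrt(Z)
c(b) = 168 + 14*b (c(b) = 14*(b + 6*sqrt(4)) = 14*(b + 6*2) = 14*(b + 12) = 14*(12 + b) = 168 + 14*b)
c(-109 - 1*(-22)) - 43446 = (168 + 14*(-109 - 1*(-22))) - 43446 = (168 + 14*(-109 + 22)) - 43446 = (168 + 14*(-87)) - 43446 = (168 - 1218) - 43446 = -1050 - 43446 = -44496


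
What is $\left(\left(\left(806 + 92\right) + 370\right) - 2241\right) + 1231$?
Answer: $258$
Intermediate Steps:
$\left(\left(\left(806 + 92\right) + 370\right) - 2241\right) + 1231 = \left(\left(898 + 370\right) - 2241\right) + 1231 = \left(1268 - 2241\right) + 1231 = -973 + 1231 = 258$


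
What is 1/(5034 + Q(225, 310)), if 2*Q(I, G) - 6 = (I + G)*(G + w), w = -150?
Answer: 1/47837 ≈ 2.0904e-5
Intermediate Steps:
Q(I, G) = 3 + (-150 + G)*(G + I)/2 (Q(I, G) = 3 + ((I + G)*(G - 150))/2 = 3 + ((G + I)*(-150 + G))/2 = 3 + ((-150 + G)*(G + I))/2 = 3 + (-150 + G)*(G + I)/2)
1/(5034 + Q(225, 310)) = 1/(5034 + (3 + (½)*310² - 75*310 - 75*225 + (½)*310*225)) = 1/(5034 + (3 + (½)*96100 - 23250 - 16875 + 34875)) = 1/(5034 + (3 + 48050 - 23250 - 16875 + 34875)) = 1/(5034 + 42803) = 1/47837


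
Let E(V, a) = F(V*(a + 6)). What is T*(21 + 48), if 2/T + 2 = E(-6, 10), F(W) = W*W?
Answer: 69/4607 ≈ 0.014977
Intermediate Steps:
F(W) = W²
E(V, a) = V²*(6 + a)² (E(V, a) = (V*(a + 6))² = (V*(6 + a))² = V²*(6 + a)²)
T = 1/4607 (T = 2/(-2 + (-6)²*(6 + 10)²) = 2/(-2 + 36*16²) = 2/(-2 + 36*256) = 2/(-2 + 9216) = 2/9214 = 2*(1/9214) = 1/4607 ≈ 0.00021706)
T*(21 + 48) = (21 + 48)/4607 = (1/4607)*69 = 69/4607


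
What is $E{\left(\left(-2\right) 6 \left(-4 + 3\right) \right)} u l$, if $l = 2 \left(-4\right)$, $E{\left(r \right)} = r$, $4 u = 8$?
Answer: $-192$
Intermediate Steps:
$u = 2$ ($u = \frac{1}{4} \cdot 8 = 2$)
$l = -8$
$E{\left(\left(-2\right) 6 \left(-4 + 3\right) \right)} u l = \left(-2\right) 6 \left(-4 + 3\right) 2 \left(-8\right) = \left(-12\right) \left(-1\right) 2 \left(-8\right) = 12 \cdot 2 \left(-8\right) = 24 \left(-8\right) = -192$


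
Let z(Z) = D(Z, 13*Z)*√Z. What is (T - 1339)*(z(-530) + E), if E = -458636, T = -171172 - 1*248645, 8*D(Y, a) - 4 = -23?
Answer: 193157303216 + 2000491*I*√530/2 ≈ 1.9316e+11 + 2.3027e+7*I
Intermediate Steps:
D(Y, a) = -19/8 (D(Y, a) = ½ + (⅛)*(-23) = ½ - 23/8 = -19/8)
z(Z) = -19*√Z/8
T = -419817 (T = -171172 - 248645 = -419817)
(T - 1339)*(z(-530) + E) = (-419817 - 1339)*(-19*I*√530/8 - 458636) = -421156*(-19*I*√530/8 - 458636) = -421156*(-458636 - 19*I*√530/8) = 193157303216 + 2000491*I*√530/2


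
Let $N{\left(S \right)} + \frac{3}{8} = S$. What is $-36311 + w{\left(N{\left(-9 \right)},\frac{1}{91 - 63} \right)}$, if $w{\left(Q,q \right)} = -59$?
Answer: $-36370$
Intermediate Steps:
$N{\left(S \right)} = - \frac{3}{8} + S$
$-36311 + w{\left(N{\left(-9 \right)},\frac{1}{91 - 63} \right)} = -36311 - 59 = -36370$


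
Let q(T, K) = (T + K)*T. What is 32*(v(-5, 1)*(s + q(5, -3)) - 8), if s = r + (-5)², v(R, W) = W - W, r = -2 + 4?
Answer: -256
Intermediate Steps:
r = 2
v(R, W) = 0
s = 27 (s = 2 + (-5)² = 2 + 25 = 27)
q(T, K) = T*(K + T) (q(T, K) = (K + T)*T = T*(K + T))
32*(v(-5, 1)*(s + q(5, -3)) - 8) = 32*(0*(27 + 5*(-3 + 5)) - 8) = 32*(0*(27 + 5*2) - 8) = 32*(0*(27 + 10) - 8) = 32*(0*37 - 8) = 32*(0 - 8) = 32*(-8) = -256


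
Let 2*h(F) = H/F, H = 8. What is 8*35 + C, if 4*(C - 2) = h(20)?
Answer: 5641/20 ≈ 282.05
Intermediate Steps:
h(F) = 4/F (h(F) = (8/F)/2 = 4/F)
C = 41/20 (C = 2 + (4/20)/4 = 2 + (4*(1/20))/4 = 2 + (1/4)*(1/5) = 2 + 1/20 = 41/20 ≈ 2.0500)
8*35 + C = 8*35 + 41/20 = 280 + 41/20 = 5641/20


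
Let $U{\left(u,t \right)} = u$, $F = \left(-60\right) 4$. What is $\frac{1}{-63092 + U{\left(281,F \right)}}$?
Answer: $- \frac{1}{62811} \approx -1.5921 \cdot 10^{-5}$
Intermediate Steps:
$F = -240$
$\frac{1}{-63092 + U{\left(281,F \right)}} = \frac{1}{-63092 + 281} = \frac{1}{-62811} = - \frac{1}{62811}$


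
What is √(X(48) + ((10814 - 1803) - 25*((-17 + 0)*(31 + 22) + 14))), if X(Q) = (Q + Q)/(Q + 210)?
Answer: √57663602/43 ≈ 176.60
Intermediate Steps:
X(Q) = 2*Q/(210 + Q) (X(Q) = (2*Q)/(210 + Q) = 2*Q/(210 + Q))
√(X(48) + ((10814 - 1803) - 25*((-17 + 0)*(31 + 22) + 14))) = √(2*48/(210 + 48) + ((10814 - 1803) - 25*((-17 + 0)*(31 + 22) + 14))) = √(2*48/258 + (9011 - 25*(-17*53 + 14))) = √(2*48*(1/258) + (9011 - 25*(-901 + 14))) = √(16/43 + (9011 - 25*(-887))) = √(16/43 + (9011 + 22175)) = √(16/43 + 31186) = √(1341014/43) = √57663602/43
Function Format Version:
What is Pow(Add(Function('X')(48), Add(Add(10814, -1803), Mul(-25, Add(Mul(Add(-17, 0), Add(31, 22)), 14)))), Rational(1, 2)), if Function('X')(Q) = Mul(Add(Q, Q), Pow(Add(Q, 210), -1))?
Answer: Mul(Rational(1, 43), Pow(57663602, Rational(1, 2))) ≈ 176.60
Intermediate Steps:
Function('X')(Q) = Mul(2, Q, Pow(Add(210, Q), -1)) (Function('X')(Q) = Mul(Mul(2, Q), Pow(Add(210, Q), -1)) = Mul(2, Q, Pow(Add(210, Q), -1)))
Pow(Add(Function('X')(48), Add(Add(10814, -1803), Mul(-25, Add(Mul(Add(-17, 0), Add(31, 22)), 14)))), Rational(1, 2)) = Pow(Add(Mul(2, 48, Pow(Add(210, 48), -1)), Add(Add(10814, -1803), Mul(-25, Add(Mul(Add(-17, 0), Add(31, 22)), 14)))), Rational(1, 2)) = Pow(Add(Mul(2, 48, Pow(258, -1)), Add(9011, Mul(-25, Add(Mul(-17, 53), 14)))), Rational(1, 2)) = Pow(Add(Mul(2, 48, Rational(1, 258)), Add(9011, Mul(-25, Add(-901, 14)))), Rational(1, 2)) = Pow(Add(Rational(16, 43), Add(9011, Mul(-25, -887))), Rational(1, 2)) = Pow(Add(Rational(16, 43), Add(9011, 22175)), Rational(1, 2)) = Pow(Add(Rational(16, 43), 31186), Rational(1, 2)) = Pow(Rational(1341014, 43), Rational(1, 2)) = Mul(Rational(1, 43), Pow(57663602, Rational(1, 2)))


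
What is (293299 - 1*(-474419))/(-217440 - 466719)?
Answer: -36558/32579 ≈ -1.1221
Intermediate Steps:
(293299 - 1*(-474419))/(-217440 - 466719) = (293299 + 474419)/(-684159) = 767718*(-1/684159) = -36558/32579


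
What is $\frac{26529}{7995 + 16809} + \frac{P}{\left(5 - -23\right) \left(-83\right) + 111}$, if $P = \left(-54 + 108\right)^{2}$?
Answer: $- \frac{4539929}{18297084} \approx -0.24812$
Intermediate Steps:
$P = 2916$ ($P = 54^{2} = 2916$)
$\frac{26529}{7995 + 16809} + \frac{P}{\left(5 - -23\right) \left(-83\right) + 111} = \frac{26529}{7995 + 16809} + \frac{2916}{\left(5 - -23\right) \left(-83\right) + 111} = \frac{26529}{24804} + \frac{2916}{\left(5 + 23\right) \left(-83\right) + 111} = 26529 \cdot \frac{1}{24804} + \frac{2916}{28 \left(-83\right) + 111} = \frac{8843}{8268} + \frac{2916}{-2324 + 111} = \frac{8843}{8268} + \frac{2916}{-2213} = \frac{8843}{8268} + 2916 \left(- \frac{1}{2213}\right) = \frac{8843}{8268} - \frac{2916}{2213} = - \frac{4539929}{18297084}$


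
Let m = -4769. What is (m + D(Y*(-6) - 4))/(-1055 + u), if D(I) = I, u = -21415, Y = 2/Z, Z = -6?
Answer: 4771/22470 ≈ 0.21233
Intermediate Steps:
Y = -⅓ (Y = 2/(-6) = 2*(-⅙) = -⅓ ≈ -0.33333)
(m + D(Y*(-6) - 4))/(-1055 + u) = (-4769 + (-⅓*(-6) - 4))/(-1055 - 21415) = (-4769 + (2 - 4))/(-22470) = (-4769 - 2)*(-1/22470) = -4771*(-1/22470) = 4771/22470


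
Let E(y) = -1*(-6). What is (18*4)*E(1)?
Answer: 432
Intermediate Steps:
E(y) = 6
(18*4)*E(1) = (18*4)*6 = 72*6 = 432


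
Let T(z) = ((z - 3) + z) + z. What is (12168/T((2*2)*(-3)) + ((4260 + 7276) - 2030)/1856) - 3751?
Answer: -3765711/928 ≈ -4057.9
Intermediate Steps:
T(z) = -3 + 3*z (T(z) = ((-3 + z) + z) + z = (-3 + 2*z) + z = -3 + 3*z)
(12168/T((2*2)*(-3)) + ((4260 + 7276) - 2030)/1856) - 3751 = (12168/(-3 + 3*((2*2)*(-3))) + ((4260 + 7276) - 2030)/1856) - 3751 = (12168/(-3 + 3*(4*(-3))) + (11536 - 2030)*(1/1856)) - 3751 = (12168/(-3 + 3*(-12)) + 9506*(1/1856)) - 3751 = (12168/(-3 - 36) + 4753/928) - 3751 = (12168/(-39) + 4753/928) - 3751 = (12168*(-1/39) + 4753/928) - 3751 = (-312 + 4753/928) - 3751 = -284783/928 - 3751 = -3765711/928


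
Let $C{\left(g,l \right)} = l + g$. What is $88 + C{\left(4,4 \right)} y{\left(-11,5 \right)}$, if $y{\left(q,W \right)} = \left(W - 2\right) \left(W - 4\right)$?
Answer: $112$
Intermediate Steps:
$C{\left(g,l \right)} = g + l$
$y{\left(q,W \right)} = \left(-4 + W\right) \left(-2 + W\right)$ ($y{\left(q,W \right)} = \left(-2 + W\right) \left(-4 + W\right) = \left(-4 + W\right) \left(-2 + W\right)$)
$88 + C{\left(4,4 \right)} y{\left(-11,5 \right)} = 88 + \left(4 + 4\right) \left(8 + 5^{2} - 30\right) = 88 + 8 \left(8 + 25 - 30\right) = 88 + 8 \cdot 3 = 88 + 24 = 112$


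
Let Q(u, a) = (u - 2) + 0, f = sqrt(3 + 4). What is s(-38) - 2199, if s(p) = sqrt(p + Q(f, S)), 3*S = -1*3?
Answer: -2199 + I*sqrt(40 - sqrt(7)) ≈ -2199.0 + 6.1118*I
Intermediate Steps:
f = sqrt(7) ≈ 2.6458
S = -1 (S = (-1*3)/3 = (1/3)*(-3) = -1)
Q(u, a) = -2 + u (Q(u, a) = (-2 + u) + 0 = -2 + u)
s(p) = sqrt(-2 + p + sqrt(7)) (s(p) = sqrt(p + (-2 + sqrt(7))) = sqrt(-2 + p + sqrt(7)))
s(-38) - 2199 = sqrt(-2 - 38 + sqrt(7)) - 2199 = sqrt(-40 + sqrt(7)) - 2199 = -2199 + sqrt(-40 + sqrt(7))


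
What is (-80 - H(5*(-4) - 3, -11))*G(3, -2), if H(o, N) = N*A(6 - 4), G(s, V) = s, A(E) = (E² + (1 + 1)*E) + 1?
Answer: 57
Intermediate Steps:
A(E) = 1 + E² + 2*E (A(E) = (E² + 2*E) + 1 = 1 + E² + 2*E)
H(o, N) = 9*N (H(o, N) = N*(1 + (6 - 4)² + 2*(6 - 4)) = N*(1 + 2² + 2*2) = N*(1 + 4 + 4) = N*9 = 9*N)
(-80 - H(5*(-4) - 3, -11))*G(3, -2) = (-80 - 9*(-11))*3 = (-80 - 1*(-99))*3 = (-80 + 99)*3 = 19*3 = 57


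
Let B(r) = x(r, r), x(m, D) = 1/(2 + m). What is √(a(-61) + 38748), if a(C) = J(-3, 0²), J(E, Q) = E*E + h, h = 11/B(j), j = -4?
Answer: √38735 ≈ 196.81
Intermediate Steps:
B(r) = 1/(2 + r)
h = -22 (h = 11/(1/(2 - 4)) = 11/(1/(-2)) = 11/(-½) = 11*(-2) = -22)
J(E, Q) = -22 + E² (J(E, Q) = E*E - 22 = E² - 22 = -22 + E²)
a(C) = -13 (a(C) = -22 + (-3)² = -22 + 9 = -13)
√(a(-61) + 38748) = √(-13 + 38748) = √38735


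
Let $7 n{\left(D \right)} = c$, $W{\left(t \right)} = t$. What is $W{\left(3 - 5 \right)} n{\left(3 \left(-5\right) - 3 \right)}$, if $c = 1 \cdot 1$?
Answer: $- \frac{2}{7} \approx -0.28571$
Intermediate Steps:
$c = 1$
$n{\left(D \right)} = \frac{1}{7}$ ($n{\left(D \right)} = \frac{1}{7} \cdot 1 = \frac{1}{7}$)
$W{\left(3 - 5 \right)} n{\left(3 \left(-5\right) - 3 \right)} = \left(3 - 5\right) \frac{1}{7} = \left(-2\right) \frac{1}{7} = - \frac{2}{7}$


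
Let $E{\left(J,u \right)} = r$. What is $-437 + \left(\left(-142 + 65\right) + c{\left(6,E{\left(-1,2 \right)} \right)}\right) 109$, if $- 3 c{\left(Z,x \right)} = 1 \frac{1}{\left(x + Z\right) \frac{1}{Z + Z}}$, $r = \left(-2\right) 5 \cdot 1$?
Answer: $-8721$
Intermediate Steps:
$r = -10$ ($r = \left(-10\right) 1 = -10$)
$E{\left(J,u \right)} = -10$
$c{\left(Z,x \right)} = - \frac{2 Z}{3 \left(Z + x\right)}$ ($c{\left(Z,x \right)} = - \frac{1 \frac{1}{\left(x + Z\right) \frac{1}{Z + Z}}}{3} = - \frac{1 \frac{1}{\left(Z + x\right) \frac{1}{2 Z}}}{3} = - \frac{1 \frac{1}{\frac{1}{2} \frac{1}{Z} \left(Z + x\right)}}{3} = - \frac{1 \frac{2 Z}{Z + x}}{3} = - \frac{2 Z \frac{1}{Z + x}}{3} = - \frac{2 Z}{3 \left(Z + x\right)}$)
$-437 + \left(\left(-142 + 65\right) + c{\left(6,E{\left(-1,2 \right)} \right)}\right) 109 = -437 + \left(\left(-142 + 65\right) - \frac{12}{3 \cdot 6 + 3 \left(-10\right)}\right) 109 = -437 + \left(-77 - \frac{12}{18 - 30}\right) 109 = -437 + \left(-77 - \frac{12}{-12}\right) 109 = -437 + \left(-77 - 12 \left(- \frac{1}{12}\right)\right) 109 = -437 + \left(-77 + 1\right) 109 = -437 - 8284 = -8721$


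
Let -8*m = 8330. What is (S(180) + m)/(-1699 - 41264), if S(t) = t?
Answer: 3445/171852 ≈ 0.020046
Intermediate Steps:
m = -4165/4 (m = -1/8*8330 = -4165/4 ≈ -1041.3)
(S(180) + m)/(-1699 - 41264) = (180 - 4165/4)/(-1699 - 41264) = -3445/4/(-42963) = -3445/4*(-1/42963) = 3445/171852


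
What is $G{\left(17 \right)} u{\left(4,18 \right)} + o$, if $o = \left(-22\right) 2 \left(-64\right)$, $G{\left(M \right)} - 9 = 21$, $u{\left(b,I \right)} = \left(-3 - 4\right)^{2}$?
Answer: $4286$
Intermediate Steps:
$u{\left(b,I \right)} = 49$ ($u{\left(b,I \right)} = \left(-7\right)^{2} = 49$)
$G{\left(M \right)} = 30$ ($G{\left(M \right)} = 9 + 21 = 30$)
$o = 2816$ ($o = \left(-44\right) \left(-64\right) = 2816$)
$G{\left(17 \right)} u{\left(4,18 \right)} + o = 30 \cdot 49 + 2816 = 1470 + 2816 = 4286$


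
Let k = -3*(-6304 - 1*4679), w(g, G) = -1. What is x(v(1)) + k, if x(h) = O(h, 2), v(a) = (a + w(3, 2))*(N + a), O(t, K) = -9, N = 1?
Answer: 32940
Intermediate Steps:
k = 32949 (k = -3*(-6304 - 4679) = -3*(-10983) = 32949)
v(a) = (1 + a)*(-1 + a) (v(a) = (a - 1)*(1 + a) = (-1 + a)*(1 + a) = (1 + a)*(-1 + a))
x(h) = -9
x(v(1)) + k = -9 + 32949 = 32940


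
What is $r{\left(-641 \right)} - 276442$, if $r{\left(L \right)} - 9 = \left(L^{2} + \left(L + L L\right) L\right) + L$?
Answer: $-262830033$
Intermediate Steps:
$r{\left(L \right)} = 9 + L + L^{2} + L \left(L + L^{2}\right)$ ($r{\left(L \right)} = 9 + \left(\left(L^{2} + \left(L + L L\right) L\right) + L\right) = 9 + \left(\left(L^{2} + \left(L + L^{2}\right) L\right) + L\right) = 9 + \left(\left(L^{2} + L \left(L + L^{2}\right)\right) + L\right) = 9 + \left(L + L^{2} + L \left(L + L^{2}\right)\right) = 9 + L + L^{2} + L \left(L + L^{2}\right)$)
$r{\left(-641 \right)} - 276442 = \left(9 - 641 + \left(-641\right)^{3} + 2 \left(-641\right)^{2}\right) - 276442 = \left(9 - 641 - 263374721 + 2 \cdot 410881\right) - 276442 = \left(9 - 641 - 263374721 + 821762\right) - 276442 = -262553591 - 276442 = -262830033$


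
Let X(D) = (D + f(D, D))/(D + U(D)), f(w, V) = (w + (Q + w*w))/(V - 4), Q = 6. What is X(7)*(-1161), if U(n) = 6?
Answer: -32121/13 ≈ -2470.8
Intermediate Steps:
f(w, V) = (6 + w + w²)/(-4 + V) (f(w, V) = (w + (6 + w*w))/(V - 4) = (w + (6 + w²))/(-4 + V) = (6 + w + w²)/(-4 + V))
X(D) = (D + (6 + D + D²)/(-4 + D))/(6 + D) (X(D) = (D + (6 + D + D²)/(-4 + D))/(D + 6) = (D + (6 + D + D²)/(-4 + D))/(6 + D))
X(7)*(-1161) = ((6 + 7 + 7² + 7*(-4 + 7))/((-4 + 7)*(6 + 7)))*(-1161) = ((6 + 7 + 49 + 7*3)/(3*13))*(-1161) = ((⅓)*(1/13)*(6 + 7 + 49 + 21))*(-1161) = ((⅓)*(1/13)*83)*(-1161) = (83/39)*(-1161) = -32121/13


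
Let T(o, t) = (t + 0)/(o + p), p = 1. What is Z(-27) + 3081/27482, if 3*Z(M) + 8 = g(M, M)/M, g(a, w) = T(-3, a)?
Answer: -8629/3171 ≈ -2.7212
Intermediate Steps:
T(o, t) = t/(1 + o) (T(o, t) = (t + 0)/(o + 1) = t/(1 + o))
g(a, w) = -a/2 (g(a, w) = a/(1 - 3) = a/(-2) = a*(-½) = -a/2)
Z(M) = -17/6 (Z(M) = -8/3 + ((-M/2)/M)/3 = -8/3 + (⅓)*(-½) = -8/3 - ⅙ = -17/6)
Z(-27) + 3081/27482 = -17/6 + 3081/27482 = -17/6 + 3081*(1/27482) = -17/6 + 237/2114 = -8629/3171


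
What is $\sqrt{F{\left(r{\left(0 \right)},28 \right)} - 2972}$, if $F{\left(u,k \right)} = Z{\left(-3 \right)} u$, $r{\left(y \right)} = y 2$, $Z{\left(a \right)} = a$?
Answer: $2 i \sqrt{743} \approx 54.516 i$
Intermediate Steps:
$r{\left(y \right)} = 2 y$
$F{\left(u,k \right)} = - 3 u$
$\sqrt{F{\left(r{\left(0 \right)},28 \right)} - 2972} = \sqrt{- 3 \cdot 2 \cdot 0 - 2972} = \sqrt{\left(-3\right) 0 - 2972} = \sqrt{0 - 2972} = \sqrt{-2972} = 2 i \sqrt{743}$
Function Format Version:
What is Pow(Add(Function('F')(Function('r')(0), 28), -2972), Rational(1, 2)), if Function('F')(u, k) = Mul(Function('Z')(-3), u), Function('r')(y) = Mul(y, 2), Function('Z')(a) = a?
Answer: Mul(2, I, Pow(743, Rational(1, 2))) ≈ Mul(54.516, I)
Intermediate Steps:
Function('r')(y) = Mul(2, y)
Function('F')(u, k) = Mul(-3, u)
Pow(Add(Function('F')(Function('r')(0), 28), -2972), Rational(1, 2)) = Pow(Add(Mul(-3, Mul(2, 0)), -2972), Rational(1, 2)) = Pow(Add(Mul(-3, 0), -2972), Rational(1, 2)) = Pow(Add(0, -2972), Rational(1, 2)) = Pow(-2972, Rational(1, 2)) = Mul(2, I, Pow(743, Rational(1, 2)))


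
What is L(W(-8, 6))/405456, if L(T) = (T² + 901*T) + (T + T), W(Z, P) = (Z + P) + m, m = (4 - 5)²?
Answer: -451/202728 ≈ -0.0022247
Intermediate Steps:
m = 1 (m = (-1)² = 1)
W(Z, P) = 1 + P + Z (W(Z, P) = (Z + P) + 1 = (P + Z) + 1 = 1 + P + Z)
L(T) = T² + 903*T (L(T) = (T² + 901*T) + 2*T = T² + 903*T)
L(W(-8, 6))/405456 = ((1 + 6 - 8)*(903 + (1 + 6 - 8)))/405456 = -(903 - 1)*(1/405456) = -1*902*(1/405456) = -902*1/405456 = -451/202728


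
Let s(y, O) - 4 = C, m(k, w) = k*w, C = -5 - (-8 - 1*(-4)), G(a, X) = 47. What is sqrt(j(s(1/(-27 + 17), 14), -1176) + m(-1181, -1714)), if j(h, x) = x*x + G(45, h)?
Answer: sqrt(3407257) ≈ 1845.9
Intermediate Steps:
C = -1 (C = -5 - (-8 + 4) = -5 - 1*(-4) = -5 + 4 = -1)
s(y, O) = 3 (s(y, O) = 4 - 1 = 3)
j(h, x) = 47 + x**2 (j(h, x) = x*x + 47 = x**2 + 47 = 47 + x**2)
sqrt(j(s(1/(-27 + 17), 14), -1176) + m(-1181, -1714)) = sqrt((47 + (-1176)**2) - 1181*(-1714)) = sqrt((47 + 1382976) + 2024234) = sqrt(1383023 + 2024234) = sqrt(3407257)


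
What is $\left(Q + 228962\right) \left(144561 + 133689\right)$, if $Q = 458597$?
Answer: $191313291750$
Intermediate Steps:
$\left(Q + 228962\right) \left(144561 + 133689\right) = \left(458597 + 228962\right) \left(144561 + 133689\right) = 687559 \cdot 278250 = 191313291750$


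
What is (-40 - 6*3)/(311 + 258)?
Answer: -58/569 ≈ -0.10193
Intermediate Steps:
(-40 - 6*3)/(311 + 258) = (-40 - 18)/569 = -58*1/569 = -58/569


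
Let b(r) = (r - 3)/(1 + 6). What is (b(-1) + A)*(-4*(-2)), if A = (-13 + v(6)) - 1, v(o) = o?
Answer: -480/7 ≈ -68.571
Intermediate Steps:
b(r) = -3/7 + r/7 (b(r) = (-3 + r)/7 = (-3 + r)*(⅐) = -3/7 + r/7)
A = -8 (A = (-13 + 6) - 1 = -7 - 1 = -8)
(b(-1) + A)*(-4*(-2)) = ((-3/7 + (⅐)*(-1)) - 8)*(-4*(-2)) = ((-3/7 - ⅐) - 8)*8 = (-4/7 - 8)*8 = -60/7*8 = -480/7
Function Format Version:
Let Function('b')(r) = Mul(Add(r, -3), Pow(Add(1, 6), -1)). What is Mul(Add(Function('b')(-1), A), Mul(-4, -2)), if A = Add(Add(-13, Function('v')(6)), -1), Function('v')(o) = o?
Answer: Rational(-480, 7) ≈ -68.571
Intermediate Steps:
Function('b')(r) = Add(Rational(-3, 7), Mul(Rational(1, 7), r)) (Function('b')(r) = Mul(Add(-3, r), Pow(7, -1)) = Mul(Add(-3, r), Rational(1, 7)) = Add(Rational(-3, 7), Mul(Rational(1, 7), r)))
A = -8 (A = Add(Add(-13, 6), -1) = Add(-7, -1) = -8)
Mul(Add(Function('b')(-1), A), Mul(-4, -2)) = Mul(Add(Add(Rational(-3, 7), Mul(Rational(1, 7), -1)), -8), Mul(-4, -2)) = Mul(Add(Add(Rational(-3, 7), Rational(-1, 7)), -8), 8) = Mul(Add(Rational(-4, 7), -8), 8) = Mul(Rational(-60, 7), 8) = Rational(-480, 7)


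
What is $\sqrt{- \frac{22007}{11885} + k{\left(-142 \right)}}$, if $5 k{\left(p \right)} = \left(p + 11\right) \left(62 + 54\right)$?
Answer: $\frac{i \sqrt{429558354615}}{11885} \approx 55.146 i$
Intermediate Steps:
$k{\left(p \right)} = \frac{1276}{5} + \frac{116 p}{5}$ ($k{\left(p \right)} = \frac{\left(p + 11\right) \left(62 + 54\right)}{5} = \frac{\left(11 + p\right) 116}{5} = \frac{1276 + 116 p}{5} = \frac{1276}{5} + \frac{116 p}{5}$)
$\sqrt{- \frac{22007}{11885} + k{\left(-142 \right)}} = \sqrt{- \frac{22007}{11885} + \left(\frac{1276}{5} + \frac{116}{5} \left(-142\right)\right)} = \sqrt{\left(-22007\right) \frac{1}{11885} + \left(\frac{1276}{5} - \frac{16472}{5}\right)} = \sqrt{- \frac{22007}{11885} - \frac{15196}{5}} = \sqrt{- \frac{36142899}{11885}} = \frac{i \sqrt{429558354615}}{11885}$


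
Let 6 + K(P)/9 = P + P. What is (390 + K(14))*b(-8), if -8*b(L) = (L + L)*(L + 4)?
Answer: -4704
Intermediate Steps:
K(P) = -54 + 18*P (K(P) = -54 + 9*(P + P) = -54 + 9*(2*P) = -54 + 18*P)
b(L) = -L*(4 + L)/4 (b(L) = -(L + L)*(L + 4)/8 = -2*L*(4 + L)/8 = -L*(4 + L)/4)
(390 + K(14))*b(-8) = (390 + (-54 + 18*14))*(-1/4*(-8)*(4 - 8)) = (390 + (-54 + 252))*(-1/4*(-8)*(-4)) = (390 + 198)*(-8) = 588*(-8) = -4704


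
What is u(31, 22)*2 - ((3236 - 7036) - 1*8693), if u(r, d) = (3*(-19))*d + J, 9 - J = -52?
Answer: 10107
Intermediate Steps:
J = 61 (J = 9 - 1*(-52) = 9 + 52 = 61)
u(r, d) = 61 - 57*d (u(r, d) = (3*(-19))*d + 61 = -57*d + 61 = 61 - 57*d)
u(31, 22)*2 - ((3236 - 7036) - 1*8693) = (61 - 57*22)*2 - ((3236 - 7036) - 1*8693) = (61 - 1254)*2 - (-3800 - 8693) = -1193*2 - 1*(-12493) = -2386 + 12493 = 10107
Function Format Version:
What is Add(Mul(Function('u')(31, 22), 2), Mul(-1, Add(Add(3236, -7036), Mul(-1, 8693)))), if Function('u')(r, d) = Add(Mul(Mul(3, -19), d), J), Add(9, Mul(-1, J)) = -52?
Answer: 10107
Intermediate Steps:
J = 61 (J = Add(9, Mul(-1, -52)) = Add(9, 52) = 61)
Function('u')(r, d) = Add(61, Mul(-57, d)) (Function('u')(r, d) = Add(Mul(Mul(3, -19), d), 61) = Add(Mul(-57, d), 61) = Add(61, Mul(-57, d)))
Add(Mul(Function('u')(31, 22), 2), Mul(-1, Add(Add(3236, -7036), Mul(-1, 8693)))) = Add(Mul(Add(61, Mul(-57, 22)), 2), Mul(-1, Add(Add(3236, -7036), Mul(-1, 8693)))) = Add(Mul(Add(61, -1254), 2), Mul(-1, Add(-3800, -8693))) = Add(Mul(-1193, 2), Mul(-1, -12493)) = Add(-2386, 12493) = 10107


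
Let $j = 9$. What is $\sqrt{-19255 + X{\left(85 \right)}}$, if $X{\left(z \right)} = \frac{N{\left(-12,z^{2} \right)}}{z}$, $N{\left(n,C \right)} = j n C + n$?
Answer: $\frac{i \sqrt{205443895}}{85} \approx 168.63 i$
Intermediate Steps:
$N{\left(n,C \right)} = n + 9 C n$ ($N{\left(n,C \right)} = 9 n C + n = 9 C n + n = n + 9 C n$)
$X{\left(z \right)} = \frac{-12 - 108 z^{2}}{z}$ ($X{\left(z \right)} = \frac{\left(-12\right) \left(1 + 9 z^{2}\right)}{z} = \frac{-12 - 108 z^{2}}{z}$)
$\sqrt{-19255 + X{\left(85 \right)}} = \sqrt{-19255 - \left(9180 + \frac{12}{85}\right)} = \sqrt{-19255 - \frac{780312}{85}} = \sqrt{- \frac{2416987}{85}} = \frac{i \sqrt{205443895}}{85}$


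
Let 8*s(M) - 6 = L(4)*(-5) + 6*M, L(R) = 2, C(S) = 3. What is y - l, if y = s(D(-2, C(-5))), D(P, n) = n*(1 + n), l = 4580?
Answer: -9143/2 ≈ -4571.5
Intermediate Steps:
s(M) = -1/2 + 3*M/4 (s(M) = 3/4 + (2*(-5) + 6*M)/8 = 3/4 + (-10 + 6*M)/8 = 3/4 + (-5/4 + 3*M/4) = -1/2 + 3*M/4)
y = 17/2 (y = -1/2 + 3*(3*(1 + 3))/4 = -1/2 + 3*(3*4)/4 = -1/2 + (3/4)*12 = -1/2 + 9 = 17/2 ≈ 8.5000)
y - l = 17/2 - 1*4580 = 17/2 - 4580 = -9143/2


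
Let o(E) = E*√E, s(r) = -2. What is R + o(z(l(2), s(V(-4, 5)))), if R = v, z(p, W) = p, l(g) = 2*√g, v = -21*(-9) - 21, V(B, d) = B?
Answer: 168 + 4*2^(¼) ≈ 172.76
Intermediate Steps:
v = 168 (v = 189 - 21 = 168)
o(E) = E^(3/2)
R = 168
R + o(z(l(2), s(V(-4, 5)))) = 168 + (2*√2)^(3/2) = 168 + 4*2^(¼)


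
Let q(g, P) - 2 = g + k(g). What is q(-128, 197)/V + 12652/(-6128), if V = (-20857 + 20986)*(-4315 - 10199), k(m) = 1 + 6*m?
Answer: -2960367901/1434186396 ≈ -2.0641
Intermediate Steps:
V = -1872306 (V = 129*(-14514) = -1872306)
q(g, P) = 3 + 7*g (q(g, P) = 2 + (g + (1 + 6*g)) = 2 + (1 + 7*g) = 3 + 7*g)
q(-128, 197)/V + 12652/(-6128) = (3 + 7*(-128))/(-1872306) + 12652/(-6128) = (3 - 896)*(-1/1872306) + 12652*(-1/6128) = -893*(-1/1872306) - 3163/1532 = 893/1872306 - 3163/1532 = -2960367901/1434186396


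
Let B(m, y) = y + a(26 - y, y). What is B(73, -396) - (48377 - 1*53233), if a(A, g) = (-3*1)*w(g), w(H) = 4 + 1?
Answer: 4445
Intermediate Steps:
w(H) = 5
a(A, g) = -15 (a(A, g) = -3*1*5 = -3*5 = -15)
B(m, y) = -15 + y (B(m, y) = y - 15 = -15 + y)
B(73, -396) - (48377 - 1*53233) = (-15 - 396) - (48377 - 1*53233) = -411 - (48377 - 53233) = -411 - 1*(-4856) = -411 + 4856 = 4445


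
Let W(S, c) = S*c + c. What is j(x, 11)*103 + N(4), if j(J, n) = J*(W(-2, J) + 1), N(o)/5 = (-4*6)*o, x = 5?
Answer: -2540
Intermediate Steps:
W(S, c) = c + S*c
N(o) = -120*o (N(o) = 5*((-4*6)*o) = 5*(-24*o) = -120*o)
j(J, n) = J*(1 - J) (j(J, n) = J*(J*(1 - 2) + 1) = J*(J*(-1) + 1) = J*(-J + 1) = J*(1 - J))
j(x, 11)*103 + N(4) = (5*(1 - 1*5))*103 - 120*4 = (5*(1 - 5))*103 - 480 = (5*(-4))*103 - 480 = -20*103 - 480 = -2060 - 480 = -2540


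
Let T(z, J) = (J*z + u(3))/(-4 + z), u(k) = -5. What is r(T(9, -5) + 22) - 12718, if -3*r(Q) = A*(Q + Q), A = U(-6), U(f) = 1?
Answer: -12726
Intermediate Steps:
A = 1
T(z, J) = (-5 + J*z)/(-4 + z) (T(z, J) = (J*z - 5)/(-4 + z) = (-5 + J*z)/(-4 + z))
r(Q) = -2*Q/3 (r(Q) = -(Q + Q)/3 = -2*Q/3)
r(T(9, -5) + 22) - 12718 = -2*((-5 - 5*9)/(-4 + 9) + 22)/3 - 12718 = -2*((-5 - 45)/5 + 22)/3 - 12718 = -2*((1/5)*(-50) + 22)/3 - 12718 = -2*(-10 + 22)/3 - 12718 = -2/3*12 - 12718 = -8 - 12718 = -12726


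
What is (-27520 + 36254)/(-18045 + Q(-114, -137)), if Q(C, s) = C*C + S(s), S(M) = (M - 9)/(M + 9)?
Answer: -558976/323063 ≈ -1.7302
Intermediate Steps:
S(M) = (-9 + M)/(9 + M)
Q(C, s) = C² + (-9 + s)/(9 + s) (Q(C, s) = C*C + (-9 + s)/(9 + s) = C² + (-9 + s)/(9 + s))
(-27520 + 36254)/(-18045 + Q(-114, -137)) = (-27520 + 36254)/(-18045 + (-9 - 137 + (-114)²*(9 - 137))/(9 - 137)) = 8734/(-18045 + (-9 - 137 + 12996*(-128))/(-128)) = 8734/(-18045 - (-9 - 137 - 1663488)/128) = 8734/(-18045 - 1/128*(-1663634)) = 8734/(-18045 + 831817/64) = 8734/(-323063/64) = 8734*(-64/323063) = -558976/323063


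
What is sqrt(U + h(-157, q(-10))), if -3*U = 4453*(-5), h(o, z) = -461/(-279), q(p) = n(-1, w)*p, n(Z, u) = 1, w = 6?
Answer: sqrt(64204286)/93 ≈ 86.159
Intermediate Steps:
q(p) = p (q(p) = 1*p = p)
h(o, z) = 461/279 (h(o, z) = -461*(-1/279) = 461/279)
U = 22265/3 (U = -4453*(-5)/3 = -1/3*(-22265) = 22265/3 ≈ 7421.7)
sqrt(U + h(-157, q(-10))) = sqrt(22265/3 + 461/279) = sqrt(2071106/279) = sqrt(64204286)/93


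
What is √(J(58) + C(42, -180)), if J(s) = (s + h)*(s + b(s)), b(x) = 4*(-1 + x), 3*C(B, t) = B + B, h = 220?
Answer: 4*√4971 ≈ 282.02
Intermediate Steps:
C(B, t) = 2*B/3 (C(B, t) = (B + B)/3 = (2*B)/3 = 2*B/3)
b(x) = -4 + 4*x
J(s) = (-4 + 5*s)*(220 + s) (J(s) = (s + 220)*(s + (-4 + 4*s)) = (220 + s)*(-4 + 5*s) = (-4 + 5*s)*(220 + s))
√(J(58) + C(42, -180)) = √((-880 + 5*58² + 1096*58) + (⅔)*42) = √((-880 + 5*3364 + 63568) + 28) = √((-880 + 16820 + 63568) + 28) = √(79508 + 28) = √79536 = 4*√4971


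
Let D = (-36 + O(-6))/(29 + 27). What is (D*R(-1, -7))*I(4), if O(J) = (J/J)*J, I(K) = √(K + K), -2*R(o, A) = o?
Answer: -3*√2/4 ≈ -1.0607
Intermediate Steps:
R(o, A) = -o/2
I(K) = √2*√K (I(K) = √(2*K) = √2*√K)
O(J) = J (O(J) = 1*J = J)
D = -¾ (D = (-36 - 6)/(29 + 27) = -42/56 = -42*1/56 = -¾ ≈ -0.75000)
(D*R(-1, -7))*I(4) = (-(-3)*(-1)/8)*(√2*√4) = (-¾*½)*(√2*2) = -3*√2/4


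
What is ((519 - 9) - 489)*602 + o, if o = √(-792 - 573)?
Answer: 12642 + I*√1365 ≈ 12642.0 + 36.946*I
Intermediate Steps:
o = I*√1365 (o = √(-1365) = I*√1365 ≈ 36.946*I)
((519 - 9) - 489)*602 + o = ((519 - 9) - 489)*602 + I*√1365 = (510 - 489)*602 + I*√1365 = 21*602 + I*√1365 = 12642 + I*√1365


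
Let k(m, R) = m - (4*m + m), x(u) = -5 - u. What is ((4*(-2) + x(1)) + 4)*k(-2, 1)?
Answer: -80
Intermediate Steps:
k(m, R) = -4*m (k(m, R) = m - 5*m = -4*m)
((4*(-2) + x(1)) + 4)*k(-2, 1) = ((4*(-2) + (-5 - 1*1)) + 4)*(-4*(-2)) = ((-8 + (-5 - 1)) + 4)*8 = ((-8 - 6) + 4)*8 = (-14 + 4)*8 = -10*8 = -80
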